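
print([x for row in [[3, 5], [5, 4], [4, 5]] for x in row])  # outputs [3, 5, 5, 4, 4, 5]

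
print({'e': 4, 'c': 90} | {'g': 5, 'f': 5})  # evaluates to {'e': 4, 'c': 90, 'g': 5, 'f': 5}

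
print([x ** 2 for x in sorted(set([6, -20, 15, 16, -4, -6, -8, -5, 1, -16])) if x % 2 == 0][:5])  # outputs [400, 256, 64, 36, 16]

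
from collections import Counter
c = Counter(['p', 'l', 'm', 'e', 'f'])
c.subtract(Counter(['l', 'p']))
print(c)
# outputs Counter({'m': 1, 'e': 1, 'f': 1, 'p': 0, 'l': 0})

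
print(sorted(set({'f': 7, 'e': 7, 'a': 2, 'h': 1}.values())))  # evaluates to [1, 2, 7]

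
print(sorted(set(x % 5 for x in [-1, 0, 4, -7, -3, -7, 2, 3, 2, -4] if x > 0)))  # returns [2, 3, 4]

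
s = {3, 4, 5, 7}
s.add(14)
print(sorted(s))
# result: [3, 4, 5, 7, 14]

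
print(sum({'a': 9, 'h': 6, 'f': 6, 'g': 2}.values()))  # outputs 23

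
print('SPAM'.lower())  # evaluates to spam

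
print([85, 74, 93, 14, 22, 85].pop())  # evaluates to 85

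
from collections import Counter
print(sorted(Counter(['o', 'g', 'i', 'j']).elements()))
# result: ['g', 'i', 'j', 'o']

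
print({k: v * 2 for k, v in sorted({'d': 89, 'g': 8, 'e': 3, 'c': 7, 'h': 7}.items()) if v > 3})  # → {'c': 14, 'd': 178, 'g': 16, 'h': 14}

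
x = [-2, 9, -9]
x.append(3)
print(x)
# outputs [-2, 9, -9, 3]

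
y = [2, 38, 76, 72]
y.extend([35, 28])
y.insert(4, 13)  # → [2, 38, 76, 72, 13, 35, 28]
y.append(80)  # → [2, 38, 76, 72, 13, 35, 28, 80]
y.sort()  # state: [2, 13, 28, 35, 38, 72, 76, 80]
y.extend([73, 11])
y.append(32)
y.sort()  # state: [2, 11, 13, 28, 32, 35, 38, 72, 73, 76, 80]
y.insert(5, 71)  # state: [2, 11, 13, 28, 32, 71, 35, 38, 72, 73, 76, 80]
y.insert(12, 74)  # [2, 11, 13, 28, 32, 71, 35, 38, 72, 73, 76, 80, 74]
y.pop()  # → 74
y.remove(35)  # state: [2, 11, 13, 28, 32, 71, 38, 72, 73, 76, 80]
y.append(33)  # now [2, 11, 13, 28, 32, 71, 38, 72, 73, 76, 80, 33]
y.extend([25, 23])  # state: [2, 11, 13, 28, 32, 71, 38, 72, 73, 76, 80, 33, 25, 23]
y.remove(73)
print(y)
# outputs [2, 11, 13, 28, 32, 71, 38, 72, 76, 80, 33, 25, 23]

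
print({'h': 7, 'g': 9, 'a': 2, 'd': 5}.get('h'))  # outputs 7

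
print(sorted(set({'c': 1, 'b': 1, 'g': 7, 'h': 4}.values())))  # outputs [1, 4, 7]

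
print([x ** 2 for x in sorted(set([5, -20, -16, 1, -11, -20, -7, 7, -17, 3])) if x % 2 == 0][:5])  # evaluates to [400, 256]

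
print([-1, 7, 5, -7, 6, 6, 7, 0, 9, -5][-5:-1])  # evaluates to [6, 7, 0, 9]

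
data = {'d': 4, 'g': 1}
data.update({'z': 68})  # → {'d': 4, 'g': 1, 'z': 68}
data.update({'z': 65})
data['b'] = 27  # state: {'d': 4, 'g': 1, 'z': 65, 'b': 27}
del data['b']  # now {'d': 4, 'g': 1, 'z': 65}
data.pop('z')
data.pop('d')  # 4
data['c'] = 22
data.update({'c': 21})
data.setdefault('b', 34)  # 34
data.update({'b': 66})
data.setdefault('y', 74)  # 74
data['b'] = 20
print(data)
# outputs {'g': 1, 'c': 21, 'b': 20, 'y': 74}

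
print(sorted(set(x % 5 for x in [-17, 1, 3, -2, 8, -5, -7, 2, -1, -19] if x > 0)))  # [1, 2, 3]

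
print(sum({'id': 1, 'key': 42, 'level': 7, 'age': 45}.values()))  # 95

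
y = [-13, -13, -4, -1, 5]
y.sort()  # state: [-13, -13, -4, -1, 5]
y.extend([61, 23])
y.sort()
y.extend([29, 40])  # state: [-13, -13, -4, -1, 5, 23, 61, 29, 40]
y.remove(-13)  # [-13, -4, -1, 5, 23, 61, 29, 40]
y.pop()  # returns 40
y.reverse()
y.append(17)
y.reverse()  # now [17, -13, -4, -1, 5, 23, 61, 29]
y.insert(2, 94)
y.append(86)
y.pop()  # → 86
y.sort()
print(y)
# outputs [-13, -4, -1, 5, 17, 23, 29, 61, 94]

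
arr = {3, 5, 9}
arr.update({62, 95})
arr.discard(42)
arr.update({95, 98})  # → {3, 5, 9, 62, 95, 98}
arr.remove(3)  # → {5, 9, 62, 95, 98}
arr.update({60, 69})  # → {5, 9, 60, 62, 69, 95, 98}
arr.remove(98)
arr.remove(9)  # {5, 60, 62, 69, 95}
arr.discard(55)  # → {5, 60, 62, 69, 95}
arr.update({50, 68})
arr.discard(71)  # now {5, 50, 60, 62, 68, 69, 95}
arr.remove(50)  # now {5, 60, 62, 68, 69, 95}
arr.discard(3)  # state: {5, 60, 62, 68, 69, 95}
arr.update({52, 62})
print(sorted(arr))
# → [5, 52, 60, 62, 68, 69, 95]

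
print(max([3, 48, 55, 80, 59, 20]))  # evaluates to 80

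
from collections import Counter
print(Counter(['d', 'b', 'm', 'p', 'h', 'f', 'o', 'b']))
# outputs Counter({'b': 2, 'd': 1, 'm': 1, 'p': 1, 'h': 1, 'f': 1, 'o': 1})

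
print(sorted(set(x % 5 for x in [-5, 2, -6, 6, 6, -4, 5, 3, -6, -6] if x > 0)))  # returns [0, 1, 2, 3]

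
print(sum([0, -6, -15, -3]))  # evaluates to -24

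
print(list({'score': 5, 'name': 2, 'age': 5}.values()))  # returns [5, 2, 5]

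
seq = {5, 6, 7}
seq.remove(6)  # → {5, 7}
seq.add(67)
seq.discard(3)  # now {5, 7, 67}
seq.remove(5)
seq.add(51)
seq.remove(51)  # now {7, 67}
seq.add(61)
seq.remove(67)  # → {7, 61}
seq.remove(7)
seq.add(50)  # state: {50, 61}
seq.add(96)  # {50, 61, 96}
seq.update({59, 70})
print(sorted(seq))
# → [50, 59, 61, 70, 96]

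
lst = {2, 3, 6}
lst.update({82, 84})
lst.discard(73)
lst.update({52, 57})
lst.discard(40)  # {2, 3, 6, 52, 57, 82, 84}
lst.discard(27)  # {2, 3, 6, 52, 57, 82, 84}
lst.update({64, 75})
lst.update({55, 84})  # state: {2, 3, 6, 52, 55, 57, 64, 75, 82, 84}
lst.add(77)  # {2, 3, 6, 52, 55, 57, 64, 75, 77, 82, 84}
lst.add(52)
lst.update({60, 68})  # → {2, 3, 6, 52, 55, 57, 60, 64, 68, 75, 77, 82, 84}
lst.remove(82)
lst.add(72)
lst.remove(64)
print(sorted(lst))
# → [2, 3, 6, 52, 55, 57, 60, 68, 72, 75, 77, 84]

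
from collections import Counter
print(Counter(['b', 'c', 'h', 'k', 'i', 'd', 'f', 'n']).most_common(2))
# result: [('b', 1), ('c', 1)]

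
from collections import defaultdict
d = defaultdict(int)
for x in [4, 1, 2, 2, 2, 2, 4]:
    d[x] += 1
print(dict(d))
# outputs {4: 2, 1: 1, 2: 4}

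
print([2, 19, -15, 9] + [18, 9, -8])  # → [2, 19, -15, 9, 18, 9, -8]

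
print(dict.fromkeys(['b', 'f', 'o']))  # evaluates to {'b': None, 'f': None, 'o': None}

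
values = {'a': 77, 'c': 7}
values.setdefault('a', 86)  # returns 77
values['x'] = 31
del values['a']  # {'c': 7, 'x': 31}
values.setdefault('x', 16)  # 31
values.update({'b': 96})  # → {'c': 7, 'x': 31, 'b': 96}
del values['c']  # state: {'x': 31, 'b': 96}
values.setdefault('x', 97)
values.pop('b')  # 96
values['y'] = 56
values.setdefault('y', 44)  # 56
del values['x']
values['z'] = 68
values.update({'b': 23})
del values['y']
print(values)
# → {'z': 68, 'b': 23}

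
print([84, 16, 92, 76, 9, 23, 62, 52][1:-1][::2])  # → [16, 76, 23]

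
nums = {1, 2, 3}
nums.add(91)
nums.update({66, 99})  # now {1, 2, 3, 66, 91, 99}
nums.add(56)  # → {1, 2, 3, 56, 66, 91, 99}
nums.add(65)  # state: {1, 2, 3, 56, 65, 66, 91, 99}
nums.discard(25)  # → {1, 2, 3, 56, 65, 66, 91, 99}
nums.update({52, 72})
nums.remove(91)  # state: {1, 2, 3, 52, 56, 65, 66, 72, 99}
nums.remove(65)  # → {1, 2, 3, 52, 56, 66, 72, 99}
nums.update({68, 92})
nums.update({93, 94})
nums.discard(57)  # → {1, 2, 3, 52, 56, 66, 68, 72, 92, 93, 94, 99}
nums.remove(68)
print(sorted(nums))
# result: [1, 2, 3, 52, 56, 66, 72, 92, 93, 94, 99]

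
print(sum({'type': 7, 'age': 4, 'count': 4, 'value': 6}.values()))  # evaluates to 21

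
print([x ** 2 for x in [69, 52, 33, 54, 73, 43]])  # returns [4761, 2704, 1089, 2916, 5329, 1849]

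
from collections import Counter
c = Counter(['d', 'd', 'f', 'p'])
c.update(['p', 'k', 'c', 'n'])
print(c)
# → Counter({'d': 2, 'p': 2, 'f': 1, 'k': 1, 'c': 1, 'n': 1})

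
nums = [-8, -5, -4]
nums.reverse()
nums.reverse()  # [-8, -5, -4]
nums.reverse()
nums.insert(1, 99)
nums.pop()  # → -8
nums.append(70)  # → [-4, 99, -5, 70]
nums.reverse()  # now [70, -5, 99, -4]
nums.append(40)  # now [70, -5, 99, -4, 40]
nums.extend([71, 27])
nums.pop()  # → 27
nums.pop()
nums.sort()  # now [-5, -4, 40, 70, 99]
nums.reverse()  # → [99, 70, 40, -4, -5]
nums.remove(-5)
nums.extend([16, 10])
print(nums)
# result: [99, 70, 40, -4, 16, 10]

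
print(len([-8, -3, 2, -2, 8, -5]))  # 6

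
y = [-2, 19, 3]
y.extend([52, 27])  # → [-2, 19, 3, 52, 27]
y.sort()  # [-2, 3, 19, 27, 52]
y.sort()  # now [-2, 3, 19, 27, 52]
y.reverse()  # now [52, 27, 19, 3, -2]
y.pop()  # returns -2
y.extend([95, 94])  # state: [52, 27, 19, 3, 95, 94]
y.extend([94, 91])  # [52, 27, 19, 3, 95, 94, 94, 91]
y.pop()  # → 91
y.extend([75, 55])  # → [52, 27, 19, 3, 95, 94, 94, 75, 55]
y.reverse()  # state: [55, 75, 94, 94, 95, 3, 19, 27, 52]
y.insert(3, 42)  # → [55, 75, 94, 42, 94, 95, 3, 19, 27, 52]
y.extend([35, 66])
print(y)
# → [55, 75, 94, 42, 94, 95, 3, 19, 27, 52, 35, 66]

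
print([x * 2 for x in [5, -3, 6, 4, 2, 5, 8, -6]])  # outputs [10, -6, 12, 8, 4, 10, 16, -12]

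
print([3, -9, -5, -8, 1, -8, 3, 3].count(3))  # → 3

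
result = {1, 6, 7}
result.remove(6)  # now {1, 7}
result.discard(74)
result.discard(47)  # {1, 7}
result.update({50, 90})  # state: {1, 7, 50, 90}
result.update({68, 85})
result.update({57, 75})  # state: {1, 7, 50, 57, 68, 75, 85, 90}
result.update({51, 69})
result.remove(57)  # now {1, 7, 50, 51, 68, 69, 75, 85, 90}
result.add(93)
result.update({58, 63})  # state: {1, 7, 50, 51, 58, 63, 68, 69, 75, 85, 90, 93}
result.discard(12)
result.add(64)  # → {1, 7, 50, 51, 58, 63, 64, 68, 69, 75, 85, 90, 93}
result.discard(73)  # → {1, 7, 50, 51, 58, 63, 64, 68, 69, 75, 85, 90, 93}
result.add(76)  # {1, 7, 50, 51, 58, 63, 64, 68, 69, 75, 76, 85, 90, 93}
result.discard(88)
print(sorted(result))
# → [1, 7, 50, 51, 58, 63, 64, 68, 69, 75, 76, 85, 90, 93]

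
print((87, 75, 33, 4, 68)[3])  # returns 4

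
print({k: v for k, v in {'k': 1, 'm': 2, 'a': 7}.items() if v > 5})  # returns {'a': 7}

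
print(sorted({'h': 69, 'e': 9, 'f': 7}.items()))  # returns [('e', 9), ('f', 7), ('h', 69)]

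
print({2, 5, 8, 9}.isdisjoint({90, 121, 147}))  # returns True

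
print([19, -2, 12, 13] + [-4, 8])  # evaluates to [19, -2, 12, 13, -4, 8]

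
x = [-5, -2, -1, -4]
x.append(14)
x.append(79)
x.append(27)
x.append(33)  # [-5, -2, -1, -4, 14, 79, 27, 33]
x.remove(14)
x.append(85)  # [-5, -2, -1, -4, 79, 27, 33, 85]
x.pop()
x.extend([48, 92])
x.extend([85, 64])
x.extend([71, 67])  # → [-5, -2, -1, -4, 79, 27, 33, 48, 92, 85, 64, 71, 67]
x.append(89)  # [-5, -2, -1, -4, 79, 27, 33, 48, 92, 85, 64, 71, 67, 89]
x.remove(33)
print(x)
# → [-5, -2, -1, -4, 79, 27, 48, 92, 85, 64, 71, 67, 89]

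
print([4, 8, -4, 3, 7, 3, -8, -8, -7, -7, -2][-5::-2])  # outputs [-8, 7, -4, 4]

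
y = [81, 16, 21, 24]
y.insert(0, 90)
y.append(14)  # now [90, 81, 16, 21, 24, 14]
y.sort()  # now [14, 16, 21, 24, 81, 90]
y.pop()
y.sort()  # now [14, 16, 21, 24, 81]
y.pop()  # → 81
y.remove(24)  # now [14, 16, 21]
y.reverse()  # [21, 16, 14]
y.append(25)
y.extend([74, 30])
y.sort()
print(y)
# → [14, 16, 21, 25, 30, 74]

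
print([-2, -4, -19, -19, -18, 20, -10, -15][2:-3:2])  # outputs [-19, -18]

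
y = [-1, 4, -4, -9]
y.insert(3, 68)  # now [-1, 4, -4, 68, -9]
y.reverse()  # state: [-9, 68, -4, 4, -1]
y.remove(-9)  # [68, -4, 4, -1]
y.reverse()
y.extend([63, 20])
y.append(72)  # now [-1, 4, -4, 68, 63, 20, 72]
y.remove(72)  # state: [-1, 4, -4, 68, 63, 20]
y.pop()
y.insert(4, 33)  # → [-1, 4, -4, 68, 33, 63]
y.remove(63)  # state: [-1, 4, -4, 68, 33]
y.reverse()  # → [33, 68, -4, 4, -1]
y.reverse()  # [-1, 4, -4, 68, 33]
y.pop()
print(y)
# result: [-1, 4, -4, 68]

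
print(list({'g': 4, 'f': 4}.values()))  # [4, 4]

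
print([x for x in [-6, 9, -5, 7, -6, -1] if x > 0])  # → [9, 7]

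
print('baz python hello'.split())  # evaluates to ['baz', 'python', 'hello']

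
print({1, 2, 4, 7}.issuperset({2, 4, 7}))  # True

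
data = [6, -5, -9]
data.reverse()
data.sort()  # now [-9, -5, 6]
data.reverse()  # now [6, -5, -9]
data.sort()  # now [-9, -5, 6]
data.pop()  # 6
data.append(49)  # [-9, -5, 49]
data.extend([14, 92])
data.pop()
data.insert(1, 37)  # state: [-9, 37, -5, 49, 14]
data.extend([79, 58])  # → [-9, 37, -5, 49, 14, 79, 58]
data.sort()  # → [-9, -5, 14, 37, 49, 58, 79]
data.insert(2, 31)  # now [-9, -5, 31, 14, 37, 49, 58, 79]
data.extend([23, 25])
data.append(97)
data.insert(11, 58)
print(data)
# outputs [-9, -5, 31, 14, 37, 49, 58, 79, 23, 25, 97, 58]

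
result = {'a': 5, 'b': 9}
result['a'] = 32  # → {'a': 32, 'b': 9}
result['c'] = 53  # {'a': 32, 'b': 9, 'c': 53}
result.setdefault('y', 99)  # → 99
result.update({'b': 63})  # {'a': 32, 'b': 63, 'c': 53, 'y': 99}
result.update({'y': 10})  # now {'a': 32, 'b': 63, 'c': 53, 'y': 10}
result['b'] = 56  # {'a': 32, 'b': 56, 'c': 53, 'y': 10}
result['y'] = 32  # {'a': 32, 'b': 56, 'c': 53, 'y': 32}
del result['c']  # {'a': 32, 'b': 56, 'y': 32}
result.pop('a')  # 32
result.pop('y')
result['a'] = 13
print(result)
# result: {'b': 56, 'a': 13}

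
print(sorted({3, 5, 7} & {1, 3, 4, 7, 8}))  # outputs [3, 7]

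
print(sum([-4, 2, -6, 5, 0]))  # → -3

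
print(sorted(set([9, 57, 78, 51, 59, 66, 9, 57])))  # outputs [9, 51, 57, 59, 66, 78]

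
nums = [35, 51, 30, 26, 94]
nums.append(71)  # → [35, 51, 30, 26, 94, 71]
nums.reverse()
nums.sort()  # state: [26, 30, 35, 51, 71, 94]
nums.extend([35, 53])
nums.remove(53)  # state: [26, 30, 35, 51, 71, 94, 35]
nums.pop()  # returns 35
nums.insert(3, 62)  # [26, 30, 35, 62, 51, 71, 94]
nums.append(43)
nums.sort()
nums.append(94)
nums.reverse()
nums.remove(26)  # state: [94, 94, 71, 62, 51, 43, 35, 30]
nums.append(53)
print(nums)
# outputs [94, 94, 71, 62, 51, 43, 35, 30, 53]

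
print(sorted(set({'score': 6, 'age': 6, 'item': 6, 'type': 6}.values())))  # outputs [6]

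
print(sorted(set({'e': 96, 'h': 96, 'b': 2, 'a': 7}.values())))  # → [2, 7, 96]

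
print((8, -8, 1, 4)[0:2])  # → (8, -8)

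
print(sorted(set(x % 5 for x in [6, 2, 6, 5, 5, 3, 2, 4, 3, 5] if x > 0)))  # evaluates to [0, 1, 2, 3, 4]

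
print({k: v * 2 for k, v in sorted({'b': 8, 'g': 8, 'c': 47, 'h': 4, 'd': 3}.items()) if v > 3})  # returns {'b': 16, 'c': 94, 'g': 16, 'h': 8}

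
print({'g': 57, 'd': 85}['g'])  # 57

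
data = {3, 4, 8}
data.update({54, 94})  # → {3, 4, 8, 54, 94}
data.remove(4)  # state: {3, 8, 54, 94}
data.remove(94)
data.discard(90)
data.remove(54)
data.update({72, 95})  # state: {3, 8, 72, 95}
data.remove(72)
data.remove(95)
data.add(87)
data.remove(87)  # {3, 8}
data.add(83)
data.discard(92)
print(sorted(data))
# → [3, 8, 83]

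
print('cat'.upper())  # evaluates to CAT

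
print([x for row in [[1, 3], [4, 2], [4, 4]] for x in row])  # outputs [1, 3, 4, 2, 4, 4]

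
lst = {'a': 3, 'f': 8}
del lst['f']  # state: {'a': 3}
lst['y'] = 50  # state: {'a': 3, 'y': 50}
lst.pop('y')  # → 50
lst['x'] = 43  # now {'a': 3, 'x': 43}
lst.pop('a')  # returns 3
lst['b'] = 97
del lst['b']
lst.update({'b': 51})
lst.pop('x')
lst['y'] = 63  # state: {'b': 51, 'y': 63}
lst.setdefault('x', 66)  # 66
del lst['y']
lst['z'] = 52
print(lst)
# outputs {'b': 51, 'x': 66, 'z': 52}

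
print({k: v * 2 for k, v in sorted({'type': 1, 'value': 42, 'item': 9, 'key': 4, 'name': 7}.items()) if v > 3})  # {'item': 18, 'key': 8, 'name': 14, 'value': 84}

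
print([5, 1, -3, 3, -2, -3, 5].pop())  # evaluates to 5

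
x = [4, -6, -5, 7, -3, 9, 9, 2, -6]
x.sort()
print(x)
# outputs [-6, -6, -5, -3, 2, 4, 7, 9, 9]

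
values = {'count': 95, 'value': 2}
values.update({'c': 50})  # {'count': 95, 'value': 2, 'c': 50}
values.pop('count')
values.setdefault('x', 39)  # 39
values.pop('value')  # 2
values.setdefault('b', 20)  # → 20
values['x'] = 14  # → {'c': 50, 'x': 14, 'b': 20}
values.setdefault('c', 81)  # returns 50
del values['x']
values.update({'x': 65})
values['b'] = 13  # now {'c': 50, 'b': 13, 'x': 65}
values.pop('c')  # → 50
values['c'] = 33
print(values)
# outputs {'b': 13, 'x': 65, 'c': 33}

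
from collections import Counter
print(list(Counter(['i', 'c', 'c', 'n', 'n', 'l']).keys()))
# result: ['i', 'c', 'n', 'l']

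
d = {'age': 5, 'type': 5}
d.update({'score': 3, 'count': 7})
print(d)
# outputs {'age': 5, 'type': 5, 'score': 3, 'count': 7}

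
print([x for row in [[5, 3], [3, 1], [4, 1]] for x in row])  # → [5, 3, 3, 1, 4, 1]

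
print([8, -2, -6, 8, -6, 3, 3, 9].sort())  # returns None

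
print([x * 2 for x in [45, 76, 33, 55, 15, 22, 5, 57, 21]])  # [90, 152, 66, 110, 30, 44, 10, 114, 42]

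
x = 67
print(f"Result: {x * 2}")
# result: Result: 134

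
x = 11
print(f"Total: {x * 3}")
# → Total: 33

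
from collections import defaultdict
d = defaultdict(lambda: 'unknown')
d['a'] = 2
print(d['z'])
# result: unknown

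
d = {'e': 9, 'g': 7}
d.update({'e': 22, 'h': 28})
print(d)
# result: {'e': 22, 'g': 7, 'h': 28}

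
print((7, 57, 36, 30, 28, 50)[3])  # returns 30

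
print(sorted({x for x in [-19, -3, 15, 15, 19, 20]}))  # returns [-19, -3, 15, 19, 20]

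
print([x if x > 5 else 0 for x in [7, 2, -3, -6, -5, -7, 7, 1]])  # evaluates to [7, 0, 0, 0, 0, 0, 7, 0]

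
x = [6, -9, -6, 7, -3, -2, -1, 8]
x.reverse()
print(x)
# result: [8, -1, -2, -3, 7, -6, -9, 6]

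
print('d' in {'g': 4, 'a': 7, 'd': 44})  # True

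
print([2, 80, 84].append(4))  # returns None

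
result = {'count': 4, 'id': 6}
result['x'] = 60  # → {'count': 4, 'id': 6, 'x': 60}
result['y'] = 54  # {'count': 4, 'id': 6, 'x': 60, 'y': 54}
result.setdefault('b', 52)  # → 52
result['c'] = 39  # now {'count': 4, 'id': 6, 'x': 60, 'y': 54, 'b': 52, 'c': 39}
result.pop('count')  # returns 4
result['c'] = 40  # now {'id': 6, 'x': 60, 'y': 54, 'b': 52, 'c': 40}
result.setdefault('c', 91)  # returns 40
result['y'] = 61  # {'id': 6, 'x': 60, 'y': 61, 'b': 52, 'c': 40}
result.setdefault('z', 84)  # 84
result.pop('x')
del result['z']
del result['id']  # {'y': 61, 'b': 52, 'c': 40}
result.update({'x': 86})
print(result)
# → {'y': 61, 'b': 52, 'c': 40, 'x': 86}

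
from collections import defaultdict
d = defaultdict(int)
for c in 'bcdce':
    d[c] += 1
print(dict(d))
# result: {'b': 1, 'c': 2, 'd': 1, 'e': 1}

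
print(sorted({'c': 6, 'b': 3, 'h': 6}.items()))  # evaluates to [('b', 3), ('c', 6), ('h', 6)]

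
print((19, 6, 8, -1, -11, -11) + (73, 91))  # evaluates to (19, 6, 8, -1, -11, -11, 73, 91)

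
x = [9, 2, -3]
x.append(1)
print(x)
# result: [9, 2, -3, 1]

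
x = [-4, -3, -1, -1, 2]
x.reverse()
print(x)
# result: [2, -1, -1, -3, -4]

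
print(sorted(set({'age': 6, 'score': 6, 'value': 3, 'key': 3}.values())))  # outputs [3, 6]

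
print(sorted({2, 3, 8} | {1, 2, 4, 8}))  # [1, 2, 3, 4, 8]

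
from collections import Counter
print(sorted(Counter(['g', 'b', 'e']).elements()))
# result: ['b', 'e', 'g']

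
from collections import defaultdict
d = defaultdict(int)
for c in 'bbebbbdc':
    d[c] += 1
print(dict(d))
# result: {'b': 5, 'e': 1, 'd': 1, 'c': 1}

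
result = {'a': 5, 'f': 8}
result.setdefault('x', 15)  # 15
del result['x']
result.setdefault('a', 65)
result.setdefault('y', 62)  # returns 62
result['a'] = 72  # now {'a': 72, 'f': 8, 'y': 62}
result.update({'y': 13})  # {'a': 72, 'f': 8, 'y': 13}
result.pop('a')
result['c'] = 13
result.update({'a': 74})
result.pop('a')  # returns 74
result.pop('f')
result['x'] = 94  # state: {'y': 13, 'c': 13, 'x': 94}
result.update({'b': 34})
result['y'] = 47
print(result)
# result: {'y': 47, 'c': 13, 'x': 94, 'b': 34}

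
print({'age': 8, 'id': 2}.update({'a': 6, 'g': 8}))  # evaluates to None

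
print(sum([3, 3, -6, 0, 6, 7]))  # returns 13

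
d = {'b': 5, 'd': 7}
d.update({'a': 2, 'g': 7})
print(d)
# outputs {'b': 5, 'd': 7, 'a': 2, 'g': 7}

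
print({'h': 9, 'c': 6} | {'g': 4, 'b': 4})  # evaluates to {'h': 9, 'c': 6, 'g': 4, 'b': 4}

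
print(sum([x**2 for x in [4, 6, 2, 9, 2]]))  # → 141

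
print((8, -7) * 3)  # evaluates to (8, -7, 8, -7, 8, -7)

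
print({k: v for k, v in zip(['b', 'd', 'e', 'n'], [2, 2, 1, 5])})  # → {'b': 2, 'd': 2, 'e': 1, 'n': 5}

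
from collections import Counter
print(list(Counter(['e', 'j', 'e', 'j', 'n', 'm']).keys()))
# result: ['e', 'j', 'n', 'm']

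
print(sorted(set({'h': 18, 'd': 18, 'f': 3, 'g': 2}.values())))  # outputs [2, 3, 18]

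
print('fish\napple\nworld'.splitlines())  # ['fish', 'apple', 'world']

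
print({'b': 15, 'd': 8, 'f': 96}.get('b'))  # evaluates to 15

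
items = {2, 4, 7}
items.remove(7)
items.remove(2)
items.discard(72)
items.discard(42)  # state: {4}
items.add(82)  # {4, 82}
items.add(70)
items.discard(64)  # {4, 70, 82}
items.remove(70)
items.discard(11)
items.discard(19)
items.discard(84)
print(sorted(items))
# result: [4, 82]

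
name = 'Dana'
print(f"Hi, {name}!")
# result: Hi, Dana!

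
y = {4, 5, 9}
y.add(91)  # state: {4, 5, 9, 91}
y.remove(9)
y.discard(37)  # {4, 5, 91}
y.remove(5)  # {4, 91}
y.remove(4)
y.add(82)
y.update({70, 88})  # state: {70, 82, 88, 91}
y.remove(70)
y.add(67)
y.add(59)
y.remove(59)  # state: {67, 82, 88, 91}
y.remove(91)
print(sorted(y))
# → [67, 82, 88]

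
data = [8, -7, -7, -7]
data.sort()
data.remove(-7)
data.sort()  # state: [-7, -7, 8]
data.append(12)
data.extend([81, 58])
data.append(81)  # [-7, -7, 8, 12, 81, 58, 81]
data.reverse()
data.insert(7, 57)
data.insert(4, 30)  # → [81, 58, 81, 12, 30, 8, -7, -7, 57]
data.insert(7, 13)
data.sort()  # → [-7, -7, 8, 12, 13, 30, 57, 58, 81, 81]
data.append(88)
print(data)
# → [-7, -7, 8, 12, 13, 30, 57, 58, 81, 81, 88]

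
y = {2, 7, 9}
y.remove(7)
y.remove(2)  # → {9}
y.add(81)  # {9, 81}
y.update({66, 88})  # {9, 66, 81, 88}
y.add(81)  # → {9, 66, 81, 88}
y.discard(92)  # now {9, 66, 81, 88}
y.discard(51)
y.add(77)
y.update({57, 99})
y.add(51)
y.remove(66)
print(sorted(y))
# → [9, 51, 57, 77, 81, 88, 99]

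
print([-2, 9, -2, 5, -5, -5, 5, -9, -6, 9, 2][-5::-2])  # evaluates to [5, -5, -2, -2]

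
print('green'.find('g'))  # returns 0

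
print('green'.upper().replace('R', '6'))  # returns G6EEN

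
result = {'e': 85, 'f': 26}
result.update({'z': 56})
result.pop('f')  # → 26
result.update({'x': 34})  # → {'e': 85, 'z': 56, 'x': 34}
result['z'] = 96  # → {'e': 85, 'z': 96, 'x': 34}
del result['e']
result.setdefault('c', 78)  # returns 78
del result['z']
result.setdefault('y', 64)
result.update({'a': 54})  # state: {'x': 34, 'c': 78, 'y': 64, 'a': 54}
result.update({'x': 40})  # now {'x': 40, 'c': 78, 'y': 64, 'a': 54}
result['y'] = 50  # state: {'x': 40, 'c': 78, 'y': 50, 'a': 54}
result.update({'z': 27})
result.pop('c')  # 78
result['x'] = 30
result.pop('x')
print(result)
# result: {'y': 50, 'a': 54, 'z': 27}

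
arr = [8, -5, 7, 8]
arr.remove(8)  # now [-5, 7, 8]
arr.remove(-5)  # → [7, 8]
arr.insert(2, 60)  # [7, 8, 60]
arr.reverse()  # [60, 8, 7]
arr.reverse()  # [7, 8, 60]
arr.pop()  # 60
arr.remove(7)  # [8]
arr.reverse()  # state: [8]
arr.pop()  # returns 8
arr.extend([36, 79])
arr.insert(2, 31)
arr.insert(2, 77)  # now [36, 79, 77, 31]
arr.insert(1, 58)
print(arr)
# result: [36, 58, 79, 77, 31]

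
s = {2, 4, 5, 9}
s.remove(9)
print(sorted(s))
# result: [2, 4, 5]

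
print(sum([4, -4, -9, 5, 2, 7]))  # 5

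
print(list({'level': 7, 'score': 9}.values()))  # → [7, 9]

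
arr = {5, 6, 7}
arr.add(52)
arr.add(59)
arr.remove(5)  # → {6, 7, 52, 59}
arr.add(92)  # {6, 7, 52, 59, 92}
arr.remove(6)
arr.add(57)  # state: {7, 52, 57, 59, 92}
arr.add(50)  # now {7, 50, 52, 57, 59, 92}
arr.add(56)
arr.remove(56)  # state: {7, 50, 52, 57, 59, 92}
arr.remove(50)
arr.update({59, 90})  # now {7, 52, 57, 59, 90, 92}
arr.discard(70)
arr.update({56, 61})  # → {7, 52, 56, 57, 59, 61, 90, 92}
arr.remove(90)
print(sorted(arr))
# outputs [7, 52, 56, 57, 59, 61, 92]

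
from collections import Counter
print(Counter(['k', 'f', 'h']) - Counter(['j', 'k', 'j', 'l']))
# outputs Counter({'f': 1, 'h': 1})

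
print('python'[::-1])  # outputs nohtyp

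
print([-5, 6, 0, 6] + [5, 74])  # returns [-5, 6, 0, 6, 5, 74]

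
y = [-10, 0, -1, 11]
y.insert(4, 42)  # [-10, 0, -1, 11, 42]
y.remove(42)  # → [-10, 0, -1, 11]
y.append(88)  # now [-10, 0, -1, 11, 88]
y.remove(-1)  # [-10, 0, 11, 88]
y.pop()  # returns 88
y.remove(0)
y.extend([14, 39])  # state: [-10, 11, 14, 39]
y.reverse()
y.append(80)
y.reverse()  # [80, -10, 11, 14, 39]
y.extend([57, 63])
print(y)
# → [80, -10, 11, 14, 39, 57, 63]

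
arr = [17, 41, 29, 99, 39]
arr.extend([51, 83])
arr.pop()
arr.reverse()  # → [51, 39, 99, 29, 41, 17]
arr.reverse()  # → [17, 41, 29, 99, 39, 51]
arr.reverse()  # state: [51, 39, 99, 29, 41, 17]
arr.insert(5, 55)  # [51, 39, 99, 29, 41, 55, 17]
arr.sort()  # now [17, 29, 39, 41, 51, 55, 99]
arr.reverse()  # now [99, 55, 51, 41, 39, 29, 17]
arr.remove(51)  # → [99, 55, 41, 39, 29, 17]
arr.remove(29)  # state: [99, 55, 41, 39, 17]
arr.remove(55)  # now [99, 41, 39, 17]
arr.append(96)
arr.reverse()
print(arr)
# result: [96, 17, 39, 41, 99]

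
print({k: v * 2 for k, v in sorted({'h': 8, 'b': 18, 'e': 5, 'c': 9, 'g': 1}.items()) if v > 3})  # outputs {'b': 36, 'c': 18, 'e': 10, 'h': 16}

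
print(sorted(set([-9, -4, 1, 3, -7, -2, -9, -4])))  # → [-9, -7, -4, -2, 1, 3]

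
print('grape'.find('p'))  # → 3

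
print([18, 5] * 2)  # [18, 5, 18, 5]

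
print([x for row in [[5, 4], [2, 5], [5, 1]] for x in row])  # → [5, 4, 2, 5, 5, 1]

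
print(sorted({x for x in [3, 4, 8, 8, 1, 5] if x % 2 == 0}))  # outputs [4, 8]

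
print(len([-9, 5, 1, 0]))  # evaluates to 4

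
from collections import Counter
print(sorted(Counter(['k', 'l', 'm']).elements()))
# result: ['k', 'l', 'm']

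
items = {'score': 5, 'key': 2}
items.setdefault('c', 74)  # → 74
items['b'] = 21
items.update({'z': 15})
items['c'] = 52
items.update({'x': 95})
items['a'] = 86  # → {'score': 5, 'key': 2, 'c': 52, 'b': 21, 'z': 15, 'x': 95, 'a': 86}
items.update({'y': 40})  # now {'score': 5, 'key': 2, 'c': 52, 'b': 21, 'z': 15, 'x': 95, 'a': 86, 'y': 40}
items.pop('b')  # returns 21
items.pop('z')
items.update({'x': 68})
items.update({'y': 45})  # {'score': 5, 'key': 2, 'c': 52, 'x': 68, 'a': 86, 'y': 45}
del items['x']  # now {'score': 5, 'key': 2, 'c': 52, 'a': 86, 'y': 45}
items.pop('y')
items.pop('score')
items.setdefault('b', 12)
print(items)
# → {'key': 2, 'c': 52, 'a': 86, 'b': 12}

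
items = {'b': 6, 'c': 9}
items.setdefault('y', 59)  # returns 59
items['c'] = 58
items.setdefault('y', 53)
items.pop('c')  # 58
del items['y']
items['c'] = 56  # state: {'b': 6, 'c': 56}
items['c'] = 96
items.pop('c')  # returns 96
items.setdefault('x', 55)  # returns 55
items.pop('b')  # 6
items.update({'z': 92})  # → {'x': 55, 'z': 92}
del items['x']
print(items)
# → {'z': 92}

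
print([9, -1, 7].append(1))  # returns None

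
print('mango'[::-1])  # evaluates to ognam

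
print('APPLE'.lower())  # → apple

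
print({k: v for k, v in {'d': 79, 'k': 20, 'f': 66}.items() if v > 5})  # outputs {'d': 79, 'k': 20, 'f': 66}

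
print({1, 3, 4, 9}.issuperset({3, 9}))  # True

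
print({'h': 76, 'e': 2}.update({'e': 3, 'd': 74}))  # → None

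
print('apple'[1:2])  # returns p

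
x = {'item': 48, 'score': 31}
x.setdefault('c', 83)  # 83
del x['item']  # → {'score': 31, 'c': 83}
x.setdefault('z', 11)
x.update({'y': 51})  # {'score': 31, 'c': 83, 'z': 11, 'y': 51}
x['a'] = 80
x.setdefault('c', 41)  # 83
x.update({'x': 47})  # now {'score': 31, 'c': 83, 'z': 11, 'y': 51, 'a': 80, 'x': 47}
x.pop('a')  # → 80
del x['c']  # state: {'score': 31, 'z': 11, 'y': 51, 'x': 47}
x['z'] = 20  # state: {'score': 31, 'z': 20, 'y': 51, 'x': 47}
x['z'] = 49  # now {'score': 31, 'z': 49, 'y': 51, 'x': 47}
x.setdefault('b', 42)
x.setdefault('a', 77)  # 77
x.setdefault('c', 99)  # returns 99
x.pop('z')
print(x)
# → {'score': 31, 'y': 51, 'x': 47, 'b': 42, 'a': 77, 'c': 99}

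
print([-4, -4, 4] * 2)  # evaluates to [-4, -4, 4, -4, -4, 4]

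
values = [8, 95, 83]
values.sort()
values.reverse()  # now [95, 83, 8]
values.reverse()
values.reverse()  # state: [95, 83, 8]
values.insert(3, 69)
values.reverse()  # [69, 8, 83, 95]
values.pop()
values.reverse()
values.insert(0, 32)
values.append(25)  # [32, 83, 8, 69, 25]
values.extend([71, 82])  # [32, 83, 8, 69, 25, 71, 82]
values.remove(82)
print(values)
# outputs [32, 83, 8, 69, 25, 71]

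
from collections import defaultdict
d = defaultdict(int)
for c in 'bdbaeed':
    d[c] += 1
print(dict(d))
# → {'b': 2, 'd': 2, 'a': 1, 'e': 2}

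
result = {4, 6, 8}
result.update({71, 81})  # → {4, 6, 8, 71, 81}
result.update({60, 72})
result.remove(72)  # {4, 6, 8, 60, 71, 81}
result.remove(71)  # {4, 6, 8, 60, 81}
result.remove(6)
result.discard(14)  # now {4, 8, 60, 81}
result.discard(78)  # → {4, 8, 60, 81}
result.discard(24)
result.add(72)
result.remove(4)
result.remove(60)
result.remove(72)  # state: {8, 81}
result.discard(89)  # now {8, 81}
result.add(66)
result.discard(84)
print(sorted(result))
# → [8, 66, 81]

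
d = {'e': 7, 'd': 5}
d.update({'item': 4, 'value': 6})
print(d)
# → {'e': 7, 'd': 5, 'item': 4, 'value': 6}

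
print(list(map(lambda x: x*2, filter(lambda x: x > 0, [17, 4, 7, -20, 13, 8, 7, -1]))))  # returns [34, 8, 14, 26, 16, 14]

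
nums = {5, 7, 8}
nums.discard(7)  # {5, 8}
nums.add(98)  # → {5, 8, 98}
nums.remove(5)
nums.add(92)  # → {8, 92, 98}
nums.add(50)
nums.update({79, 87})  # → {8, 50, 79, 87, 92, 98}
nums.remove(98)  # {8, 50, 79, 87, 92}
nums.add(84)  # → {8, 50, 79, 84, 87, 92}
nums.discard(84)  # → {8, 50, 79, 87, 92}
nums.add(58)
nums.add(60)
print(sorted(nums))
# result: [8, 50, 58, 60, 79, 87, 92]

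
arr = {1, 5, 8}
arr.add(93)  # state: {1, 5, 8, 93}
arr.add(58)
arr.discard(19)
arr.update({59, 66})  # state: {1, 5, 8, 58, 59, 66, 93}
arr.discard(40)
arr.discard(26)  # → {1, 5, 8, 58, 59, 66, 93}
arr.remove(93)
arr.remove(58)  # {1, 5, 8, 59, 66}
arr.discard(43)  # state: {1, 5, 8, 59, 66}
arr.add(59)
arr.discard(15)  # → {1, 5, 8, 59, 66}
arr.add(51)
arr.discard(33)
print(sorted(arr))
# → [1, 5, 8, 51, 59, 66]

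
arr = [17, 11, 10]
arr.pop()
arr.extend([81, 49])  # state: [17, 11, 81, 49]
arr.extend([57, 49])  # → [17, 11, 81, 49, 57, 49]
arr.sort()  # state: [11, 17, 49, 49, 57, 81]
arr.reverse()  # [81, 57, 49, 49, 17, 11]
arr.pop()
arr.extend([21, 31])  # [81, 57, 49, 49, 17, 21, 31]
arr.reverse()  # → [31, 21, 17, 49, 49, 57, 81]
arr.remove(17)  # [31, 21, 49, 49, 57, 81]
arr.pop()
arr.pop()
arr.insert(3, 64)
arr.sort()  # [21, 31, 49, 49, 64]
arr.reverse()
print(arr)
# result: [64, 49, 49, 31, 21]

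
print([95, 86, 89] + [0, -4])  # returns [95, 86, 89, 0, -4]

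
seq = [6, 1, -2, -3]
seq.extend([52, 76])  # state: [6, 1, -2, -3, 52, 76]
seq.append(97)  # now [6, 1, -2, -3, 52, 76, 97]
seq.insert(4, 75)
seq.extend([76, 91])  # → [6, 1, -2, -3, 75, 52, 76, 97, 76, 91]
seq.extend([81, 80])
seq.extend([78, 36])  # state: [6, 1, -2, -3, 75, 52, 76, 97, 76, 91, 81, 80, 78, 36]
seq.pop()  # 36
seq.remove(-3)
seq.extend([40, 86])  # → [6, 1, -2, 75, 52, 76, 97, 76, 91, 81, 80, 78, 40, 86]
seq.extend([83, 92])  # [6, 1, -2, 75, 52, 76, 97, 76, 91, 81, 80, 78, 40, 86, 83, 92]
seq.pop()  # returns 92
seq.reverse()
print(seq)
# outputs [83, 86, 40, 78, 80, 81, 91, 76, 97, 76, 52, 75, -2, 1, 6]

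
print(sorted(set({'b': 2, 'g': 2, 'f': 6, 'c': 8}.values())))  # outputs [2, 6, 8]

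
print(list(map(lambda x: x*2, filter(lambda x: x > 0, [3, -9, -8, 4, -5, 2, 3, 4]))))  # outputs [6, 8, 4, 6, 8]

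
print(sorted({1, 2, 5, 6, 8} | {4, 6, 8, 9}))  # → [1, 2, 4, 5, 6, 8, 9]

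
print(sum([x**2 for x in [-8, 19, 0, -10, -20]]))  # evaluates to 925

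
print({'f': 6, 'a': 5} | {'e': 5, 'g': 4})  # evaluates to {'f': 6, 'a': 5, 'e': 5, 'g': 4}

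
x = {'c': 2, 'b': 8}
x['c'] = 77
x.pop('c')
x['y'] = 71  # {'b': 8, 'y': 71}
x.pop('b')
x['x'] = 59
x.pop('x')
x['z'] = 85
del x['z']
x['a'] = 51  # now {'y': 71, 'a': 51}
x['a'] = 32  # {'y': 71, 'a': 32}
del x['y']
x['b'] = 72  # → {'a': 32, 'b': 72}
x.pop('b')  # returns 72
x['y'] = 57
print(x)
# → {'a': 32, 'y': 57}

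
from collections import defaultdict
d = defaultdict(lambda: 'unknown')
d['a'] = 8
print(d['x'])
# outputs unknown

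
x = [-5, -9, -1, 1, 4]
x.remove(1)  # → [-5, -9, -1, 4]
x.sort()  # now [-9, -5, -1, 4]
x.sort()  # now [-9, -5, -1, 4]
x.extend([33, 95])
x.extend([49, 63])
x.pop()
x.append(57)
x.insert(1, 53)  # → [-9, 53, -5, -1, 4, 33, 95, 49, 57]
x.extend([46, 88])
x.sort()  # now [-9, -5, -1, 4, 33, 46, 49, 53, 57, 88, 95]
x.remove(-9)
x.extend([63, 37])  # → [-5, -1, 4, 33, 46, 49, 53, 57, 88, 95, 63, 37]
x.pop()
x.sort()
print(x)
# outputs [-5, -1, 4, 33, 46, 49, 53, 57, 63, 88, 95]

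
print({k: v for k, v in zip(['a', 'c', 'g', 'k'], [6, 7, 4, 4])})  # {'a': 6, 'c': 7, 'g': 4, 'k': 4}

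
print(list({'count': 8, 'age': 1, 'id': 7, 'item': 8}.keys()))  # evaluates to ['count', 'age', 'id', 'item']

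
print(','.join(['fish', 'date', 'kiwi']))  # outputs fish,date,kiwi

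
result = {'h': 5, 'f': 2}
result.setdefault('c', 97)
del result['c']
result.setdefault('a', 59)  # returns 59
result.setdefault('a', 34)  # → 59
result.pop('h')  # 5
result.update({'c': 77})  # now {'f': 2, 'a': 59, 'c': 77}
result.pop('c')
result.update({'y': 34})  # {'f': 2, 'a': 59, 'y': 34}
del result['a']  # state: {'f': 2, 'y': 34}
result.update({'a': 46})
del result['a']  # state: {'f': 2, 'y': 34}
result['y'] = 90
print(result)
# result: {'f': 2, 'y': 90}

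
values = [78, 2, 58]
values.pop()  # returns 58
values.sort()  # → [2, 78]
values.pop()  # 78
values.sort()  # [2]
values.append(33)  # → [2, 33]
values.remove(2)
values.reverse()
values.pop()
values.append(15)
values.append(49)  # [15, 49]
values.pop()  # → 49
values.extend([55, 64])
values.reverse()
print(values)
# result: [64, 55, 15]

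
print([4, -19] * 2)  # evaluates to [4, -19, 4, -19]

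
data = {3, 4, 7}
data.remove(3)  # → {4, 7}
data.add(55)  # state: {4, 7, 55}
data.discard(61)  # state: {4, 7, 55}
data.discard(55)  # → {4, 7}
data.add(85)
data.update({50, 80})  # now {4, 7, 50, 80, 85}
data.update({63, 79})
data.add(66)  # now {4, 7, 50, 63, 66, 79, 80, 85}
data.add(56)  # {4, 7, 50, 56, 63, 66, 79, 80, 85}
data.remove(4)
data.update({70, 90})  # {7, 50, 56, 63, 66, 70, 79, 80, 85, 90}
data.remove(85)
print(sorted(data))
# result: [7, 50, 56, 63, 66, 70, 79, 80, 90]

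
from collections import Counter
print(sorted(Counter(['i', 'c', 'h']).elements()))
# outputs ['c', 'h', 'i']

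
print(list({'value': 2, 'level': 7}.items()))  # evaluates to [('value', 2), ('level', 7)]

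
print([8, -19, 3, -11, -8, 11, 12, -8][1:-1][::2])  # [-19, -11, 11]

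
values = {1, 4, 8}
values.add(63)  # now {1, 4, 8, 63}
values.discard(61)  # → {1, 4, 8, 63}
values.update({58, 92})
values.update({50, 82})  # {1, 4, 8, 50, 58, 63, 82, 92}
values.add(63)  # {1, 4, 8, 50, 58, 63, 82, 92}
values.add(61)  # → {1, 4, 8, 50, 58, 61, 63, 82, 92}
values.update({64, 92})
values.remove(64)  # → {1, 4, 8, 50, 58, 61, 63, 82, 92}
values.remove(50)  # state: {1, 4, 8, 58, 61, 63, 82, 92}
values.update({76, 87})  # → {1, 4, 8, 58, 61, 63, 76, 82, 87, 92}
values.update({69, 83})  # {1, 4, 8, 58, 61, 63, 69, 76, 82, 83, 87, 92}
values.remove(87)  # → {1, 4, 8, 58, 61, 63, 69, 76, 82, 83, 92}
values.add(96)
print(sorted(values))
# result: [1, 4, 8, 58, 61, 63, 69, 76, 82, 83, 92, 96]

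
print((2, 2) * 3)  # (2, 2, 2, 2, 2, 2)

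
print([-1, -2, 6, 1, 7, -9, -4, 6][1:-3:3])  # [-2, 7]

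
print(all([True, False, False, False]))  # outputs False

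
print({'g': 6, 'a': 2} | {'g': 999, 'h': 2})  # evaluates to {'g': 999, 'a': 2, 'h': 2}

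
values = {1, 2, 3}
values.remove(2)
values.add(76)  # {1, 3, 76}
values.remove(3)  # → {1, 76}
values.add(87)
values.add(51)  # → {1, 51, 76, 87}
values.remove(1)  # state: {51, 76, 87}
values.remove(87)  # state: {51, 76}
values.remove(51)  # {76}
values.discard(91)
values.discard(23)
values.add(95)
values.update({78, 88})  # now {76, 78, 88, 95}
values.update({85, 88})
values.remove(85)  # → {76, 78, 88, 95}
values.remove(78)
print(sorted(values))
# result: [76, 88, 95]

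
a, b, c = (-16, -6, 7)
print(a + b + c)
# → -15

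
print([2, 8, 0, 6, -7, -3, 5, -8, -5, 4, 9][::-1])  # [9, 4, -5, -8, 5, -3, -7, 6, 0, 8, 2]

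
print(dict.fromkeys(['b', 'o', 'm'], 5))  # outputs {'b': 5, 'o': 5, 'm': 5}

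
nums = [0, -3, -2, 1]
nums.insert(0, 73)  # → [73, 0, -3, -2, 1]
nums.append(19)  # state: [73, 0, -3, -2, 1, 19]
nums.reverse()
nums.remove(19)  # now [1, -2, -3, 0, 73]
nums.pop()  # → 73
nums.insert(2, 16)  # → [1, -2, 16, -3, 0]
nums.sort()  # [-3, -2, 0, 1, 16]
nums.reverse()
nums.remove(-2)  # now [16, 1, 0, -3]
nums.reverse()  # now [-3, 0, 1, 16]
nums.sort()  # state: [-3, 0, 1, 16]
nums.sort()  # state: [-3, 0, 1, 16]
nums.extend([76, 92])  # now [-3, 0, 1, 16, 76, 92]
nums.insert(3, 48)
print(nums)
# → [-3, 0, 1, 48, 16, 76, 92]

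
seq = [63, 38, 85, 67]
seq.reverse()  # [67, 85, 38, 63]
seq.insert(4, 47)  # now [67, 85, 38, 63, 47]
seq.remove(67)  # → [85, 38, 63, 47]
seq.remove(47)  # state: [85, 38, 63]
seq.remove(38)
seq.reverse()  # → [63, 85]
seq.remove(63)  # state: [85]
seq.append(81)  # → [85, 81]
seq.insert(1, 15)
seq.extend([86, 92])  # [85, 15, 81, 86, 92]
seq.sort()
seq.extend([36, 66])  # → [15, 81, 85, 86, 92, 36, 66]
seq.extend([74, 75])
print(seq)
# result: [15, 81, 85, 86, 92, 36, 66, 74, 75]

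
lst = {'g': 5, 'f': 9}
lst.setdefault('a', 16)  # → 16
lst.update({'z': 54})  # {'g': 5, 'f': 9, 'a': 16, 'z': 54}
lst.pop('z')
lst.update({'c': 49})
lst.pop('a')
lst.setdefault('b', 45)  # 45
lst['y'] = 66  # {'g': 5, 'f': 9, 'c': 49, 'b': 45, 'y': 66}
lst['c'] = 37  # {'g': 5, 'f': 9, 'c': 37, 'b': 45, 'y': 66}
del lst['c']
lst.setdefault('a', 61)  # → 61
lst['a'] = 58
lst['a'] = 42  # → {'g': 5, 'f': 9, 'b': 45, 'y': 66, 'a': 42}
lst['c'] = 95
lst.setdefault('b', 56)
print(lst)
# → {'g': 5, 'f': 9, 'b': 45, 'y': 66, 'a': 42, 'c': 95}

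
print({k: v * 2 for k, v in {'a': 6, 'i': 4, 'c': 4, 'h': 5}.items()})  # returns {'a': 12, 'i': 8, 'c': 8, 'h': 10}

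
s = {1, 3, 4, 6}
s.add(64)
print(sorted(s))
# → [1, 3, 4, 6, 64]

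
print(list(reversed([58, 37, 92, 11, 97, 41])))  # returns [41, 97, 11, 92, 37, 58]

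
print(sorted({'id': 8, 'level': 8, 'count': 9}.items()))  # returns [('count', 9), ('id', 8), ('level', 8)]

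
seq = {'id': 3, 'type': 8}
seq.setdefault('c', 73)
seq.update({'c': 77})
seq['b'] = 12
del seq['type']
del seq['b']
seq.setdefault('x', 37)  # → 37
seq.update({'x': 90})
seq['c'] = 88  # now {'id': 3, 'c': 88, 'x': 90}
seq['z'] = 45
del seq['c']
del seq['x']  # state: {'id': 3, 'z': 45}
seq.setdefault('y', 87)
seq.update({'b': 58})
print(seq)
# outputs {'id': 3, 'z': 45, 'y': 87, 'b': 58}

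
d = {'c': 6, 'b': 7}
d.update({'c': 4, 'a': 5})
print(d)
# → {'c': 4, 'b': 7, 'a': 5}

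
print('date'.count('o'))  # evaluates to 0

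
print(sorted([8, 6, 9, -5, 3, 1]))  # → [-5, 1, 3, 6, 8, 9]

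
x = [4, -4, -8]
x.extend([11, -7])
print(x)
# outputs [4, -4, -8, 11, -7]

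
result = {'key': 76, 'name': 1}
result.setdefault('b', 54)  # 54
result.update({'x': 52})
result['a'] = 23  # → {'key': 76, 'name': 1, 'b': 54, 'x': 52, 'a': 23}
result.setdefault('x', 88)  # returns 52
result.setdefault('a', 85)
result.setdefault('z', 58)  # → 58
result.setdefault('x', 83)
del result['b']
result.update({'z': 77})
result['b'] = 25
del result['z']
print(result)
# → {'key': 76, 'name': 1, 'x': 52, 'a': 23, 'b': 25}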